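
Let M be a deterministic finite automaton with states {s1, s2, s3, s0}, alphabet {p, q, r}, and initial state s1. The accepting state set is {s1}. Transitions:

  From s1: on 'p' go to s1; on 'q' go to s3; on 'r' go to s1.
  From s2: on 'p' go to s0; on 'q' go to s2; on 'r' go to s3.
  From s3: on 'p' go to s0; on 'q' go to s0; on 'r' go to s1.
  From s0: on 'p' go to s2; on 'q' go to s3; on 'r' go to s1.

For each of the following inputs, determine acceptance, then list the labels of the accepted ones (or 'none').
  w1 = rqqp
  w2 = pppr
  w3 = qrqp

w1: s1 → s1 → s3 → s0 → s2  → end s2, rejected
w2: s1 → s1 → s1 → s1 → s1  → end s1, accepted
w3: s1 → s3 → s1 → s3 → s0  → end s0, rejected

w2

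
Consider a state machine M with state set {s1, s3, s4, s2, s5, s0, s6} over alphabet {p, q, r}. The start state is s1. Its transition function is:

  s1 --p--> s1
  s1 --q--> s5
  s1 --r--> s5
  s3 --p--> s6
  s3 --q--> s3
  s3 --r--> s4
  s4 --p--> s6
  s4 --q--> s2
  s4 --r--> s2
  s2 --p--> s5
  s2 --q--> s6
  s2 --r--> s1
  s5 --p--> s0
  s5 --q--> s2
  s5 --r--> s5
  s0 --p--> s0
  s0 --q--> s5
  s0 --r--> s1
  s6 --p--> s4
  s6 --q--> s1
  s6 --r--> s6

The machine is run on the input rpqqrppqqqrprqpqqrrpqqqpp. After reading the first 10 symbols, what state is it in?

s6

Trace: s1 -r-> s5 -p-> s0 -q-> s5 -q-> s2 -r-> s1 -p-> s1 -p-> s1 -q-> s5 -q-> s2 -q-> s6
After 10 symbols: s6.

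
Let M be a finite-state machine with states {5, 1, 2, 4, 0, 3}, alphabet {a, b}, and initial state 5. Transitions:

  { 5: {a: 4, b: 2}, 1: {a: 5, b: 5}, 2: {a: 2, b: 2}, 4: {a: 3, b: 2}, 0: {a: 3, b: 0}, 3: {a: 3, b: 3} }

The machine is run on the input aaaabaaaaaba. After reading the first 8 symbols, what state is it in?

3

Trace: 5 -a-> 4 -a-> 3 -a-> 3 -a-> 3 -b-> 3 -a-> 3 -a-> 3 -a-> 3
After 8 symbols: 3.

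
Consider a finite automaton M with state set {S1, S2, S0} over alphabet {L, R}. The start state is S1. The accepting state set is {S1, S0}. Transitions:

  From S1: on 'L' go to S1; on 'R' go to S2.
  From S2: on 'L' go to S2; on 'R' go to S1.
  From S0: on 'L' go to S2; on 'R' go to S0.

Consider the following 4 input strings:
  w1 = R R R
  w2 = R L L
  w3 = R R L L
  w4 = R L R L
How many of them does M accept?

w1: Trace: S1 -R-> S2 -R-> S1 -R-> S2  → end S2, rejected
w2: Trace: S1 -R-> S2 -L-> S2 -L-> S2  → end S2, rejected
w3: Trace: S1 -R-> S2 -R-> S1 -L-> S1 -L-> S1  → end S1, accepted
w4: Trace: S1 -R-> S2 -L-> S2 -R-> S1 -L-> S1  → end S1, accepted

2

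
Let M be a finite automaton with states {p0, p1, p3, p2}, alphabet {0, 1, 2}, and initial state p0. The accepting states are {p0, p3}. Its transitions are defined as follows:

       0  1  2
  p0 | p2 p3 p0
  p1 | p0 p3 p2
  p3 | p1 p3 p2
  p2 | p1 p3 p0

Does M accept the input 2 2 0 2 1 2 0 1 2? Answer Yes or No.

p0 → p0 → p0 → p2 → p0 → p3 → p2 → p1 → p3 → p2
End state p2 is not accepting.

No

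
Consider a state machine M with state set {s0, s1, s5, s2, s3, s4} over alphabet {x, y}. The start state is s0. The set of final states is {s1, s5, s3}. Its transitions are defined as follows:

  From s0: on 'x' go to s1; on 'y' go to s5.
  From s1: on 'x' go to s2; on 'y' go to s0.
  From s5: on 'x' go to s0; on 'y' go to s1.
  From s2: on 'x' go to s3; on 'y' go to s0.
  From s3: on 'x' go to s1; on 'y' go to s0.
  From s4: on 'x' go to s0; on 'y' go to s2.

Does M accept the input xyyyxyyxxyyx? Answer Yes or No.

No

start at s0
read 'x': s0 → s1
read 'y': s1 → s0
read 'y': s0 → s5
read 'y': s5 → s1
read 'x': s1 → s2
read 'y': s2 → s0
read 'y': s0 → s5
read 'x': s5 → s0
read 'x': s0 → s1
read 'y': s1 → s0
read 'y': s0 → s5
read 'x': s5 → s0
End state s0 is not accepting.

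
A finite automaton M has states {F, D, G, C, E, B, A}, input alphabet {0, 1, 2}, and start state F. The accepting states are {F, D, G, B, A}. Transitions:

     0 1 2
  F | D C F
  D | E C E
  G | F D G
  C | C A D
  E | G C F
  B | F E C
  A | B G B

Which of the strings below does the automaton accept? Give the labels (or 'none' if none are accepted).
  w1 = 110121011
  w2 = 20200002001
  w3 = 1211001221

w1

w1: Trace: F -1-> C -1-> A -0-> B -1-> E -2-> F -1-> C -0-> C -1-> A -1-> G  → end G, accepted
w2: Trace: F -2-> F -0-> D -2-> E -0-> G -0-> F -0-> D -0-> E -2-> F -0-> D -0-> E -1-> C  → end C, rejected
w3: Trace: F -1-> C -2-> D -1-> C -1-> A -0-> B -0-> F -1-> C -2-> D -2-> E -1-> C  → end C, rejected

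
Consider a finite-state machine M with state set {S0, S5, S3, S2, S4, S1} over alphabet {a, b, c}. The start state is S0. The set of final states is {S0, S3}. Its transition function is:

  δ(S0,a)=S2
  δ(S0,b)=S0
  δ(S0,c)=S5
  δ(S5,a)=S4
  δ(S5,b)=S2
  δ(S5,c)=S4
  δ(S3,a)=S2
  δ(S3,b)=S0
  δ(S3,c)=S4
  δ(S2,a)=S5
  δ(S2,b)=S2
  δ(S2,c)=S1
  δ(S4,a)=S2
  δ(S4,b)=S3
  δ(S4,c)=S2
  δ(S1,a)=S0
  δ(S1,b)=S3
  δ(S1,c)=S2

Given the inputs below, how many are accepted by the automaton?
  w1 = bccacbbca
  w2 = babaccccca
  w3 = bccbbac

1

w1: Trace: S0 -b-> S0 -c-> S5 -c-> S4 -a-> S2 -c-> S1 -b-> S3 -b-> S0 -c-> S5 -a-> S4  → end S4, rejected
w2: Trace: S0 -b-> S0 -a-> S2 -b-> S2 -a-> S5 -c-> S4 -c-> S2 -c-> S1 -c-> S2 -c-> S1 -a-> S0  → end S0, accepted
w3: Trace: S0 -b-> S0 -c-> S5 -c-> S4 -b-> S3 -b-> S0 -a-> S2 -c-> S1  → end S1, rejected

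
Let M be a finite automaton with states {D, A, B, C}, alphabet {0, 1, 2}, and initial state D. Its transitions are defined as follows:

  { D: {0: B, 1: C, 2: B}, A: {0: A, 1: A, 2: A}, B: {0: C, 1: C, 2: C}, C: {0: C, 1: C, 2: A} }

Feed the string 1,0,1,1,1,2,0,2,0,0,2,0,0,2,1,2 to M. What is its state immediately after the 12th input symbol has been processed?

Trace: D -1-> C -0-> C -1-> C -1-> C -1-> C -2-> A -0-> A -2-> A -0-> A -0-> A -2-> A -0-> A
After 12 symbols: A.

A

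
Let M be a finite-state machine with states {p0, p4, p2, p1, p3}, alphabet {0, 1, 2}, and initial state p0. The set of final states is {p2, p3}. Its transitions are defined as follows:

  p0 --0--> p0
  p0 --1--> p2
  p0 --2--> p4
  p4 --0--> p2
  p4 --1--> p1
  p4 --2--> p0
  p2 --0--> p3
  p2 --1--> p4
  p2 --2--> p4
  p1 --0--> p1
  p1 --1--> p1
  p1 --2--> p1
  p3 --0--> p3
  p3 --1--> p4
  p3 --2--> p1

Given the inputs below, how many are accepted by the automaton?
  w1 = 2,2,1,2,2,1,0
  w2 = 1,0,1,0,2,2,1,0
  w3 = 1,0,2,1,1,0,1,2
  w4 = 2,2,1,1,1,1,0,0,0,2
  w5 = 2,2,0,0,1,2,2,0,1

w1:
  start at p0
  read '2': p0 → p4
  read '2': p4 → p0
  read '1': p0 → p2
  read '2': p2 → p4
  read '2': p4 → p0
  read '1': p0 → p2
  read '0': p2 → p3
  end p3, accepted
w2:
  start at p0
  read '1': p0 → p2
  read '0': p2 → p3
  read '1': p3 → p4
  read '0': p4 → p2
  read '2': p2 → p4
  read '2': p4 → p0
  read '1': p0 → p2
  read '0': p2 → p3
  end p3, accepted
w3:
  start at p0
  read '1': p0 → p2
  read '0': p2 → p3
  read '2': p3 → p1
  read '1': p1 → p1
  read '1': p1 → p1
  read '0': p1 → p1
  read '1': p1 → p1
  read '2': p1 → p1
  end p1, rejected
w4:
  start at p0
  read '2': p0 → p4
  read '2': p4 → p0
  read '1': p0 → p2
  read '1': p2 → p4
  read '1': p4 → p1
  read '1': p1 → p1
  read '0': p1 → p1
  read '0': p1 → p1
  read '0': p1 → p1
  read '2': p1 → p1
  end p1, rejected
w5:
  start at p0
  read '2': p0 → p4
  read '2': p4 → p0
  read '0': p0 → p0
  read '0': p0 → p0
  read '1': p0 → p2
  read '2': p2 → p4
  read '2': p4 → p0
  read '0': p0 → p0
  read '1': p0 → p2
  end p2, accepted

3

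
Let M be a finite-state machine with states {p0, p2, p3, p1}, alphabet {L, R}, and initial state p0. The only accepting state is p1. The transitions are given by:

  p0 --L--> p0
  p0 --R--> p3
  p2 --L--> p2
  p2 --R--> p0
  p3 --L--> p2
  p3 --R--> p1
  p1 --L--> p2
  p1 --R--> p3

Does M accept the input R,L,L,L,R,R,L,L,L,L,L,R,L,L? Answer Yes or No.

start at p0
read 'R': p0 → p3
read 'L': p3 → p2
read 'L': p2 → p2
read 'L': p2 → p2
read 'R': p2 → p0
read 'R': p0 → p3
read 'L': p3 → p2
read 'L': p2 → p2
read 'L': p2 → p2
read 'L': p2 → p2
read 'L': p2 → p2
read 'R': p2 → p0
read 'L': p0 → p0
read 'L': p0 → p0
End state p0 is not accepting.

No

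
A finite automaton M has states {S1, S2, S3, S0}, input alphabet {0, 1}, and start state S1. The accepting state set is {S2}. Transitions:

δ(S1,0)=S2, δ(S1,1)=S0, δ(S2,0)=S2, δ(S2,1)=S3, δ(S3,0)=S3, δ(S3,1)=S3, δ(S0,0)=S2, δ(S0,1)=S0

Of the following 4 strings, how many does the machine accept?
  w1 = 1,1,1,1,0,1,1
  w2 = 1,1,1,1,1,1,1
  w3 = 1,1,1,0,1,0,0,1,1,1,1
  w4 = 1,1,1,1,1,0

1

w1: S1 → S0 → S0 → S0 → S0 → S2 → S3 → S3  → end S3, rejected
w2: S1 → S0 → S0 → S0 → S0 → S0 → S0 → S0  → end S0, rejected
w3: S1 → S0 → S0 → S0 → S2 → S3 → S3 → S3 → S3 → S3 → S3 → S3  → end S3, rejected
w4: S1 → S0 → S0 → S0 → S0 → S0 → S2  → end S2, accepted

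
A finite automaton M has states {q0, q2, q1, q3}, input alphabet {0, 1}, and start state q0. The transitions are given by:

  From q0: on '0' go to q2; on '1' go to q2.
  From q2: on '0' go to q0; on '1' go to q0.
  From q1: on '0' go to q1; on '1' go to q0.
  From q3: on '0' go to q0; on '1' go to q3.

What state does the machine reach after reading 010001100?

q2

start at q0
read '0': q0 → q2
read '1': q2 → q0
read '0': q0 → q2
read '0': q2 → q0
read '0': q0 → q2
read '1': q2 → q0
read '1': q0 → q2
read '0': q2 → q0
read '0': q0 → q2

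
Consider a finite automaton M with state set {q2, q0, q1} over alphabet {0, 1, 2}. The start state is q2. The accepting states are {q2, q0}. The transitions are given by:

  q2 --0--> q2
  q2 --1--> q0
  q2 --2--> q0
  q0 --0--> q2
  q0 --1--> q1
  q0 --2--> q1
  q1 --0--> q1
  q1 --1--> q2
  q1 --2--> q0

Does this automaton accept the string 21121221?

Yes

start at q2
read '2': q2 → q0
read '1': q0 → q1
read '1': q1 → q2
read '2': q2 → q0
read '1': q0 → q1
read '2': q1 → q0
read '2': q0 → q1
read '1': q1 → q2
End state q2 is accepting.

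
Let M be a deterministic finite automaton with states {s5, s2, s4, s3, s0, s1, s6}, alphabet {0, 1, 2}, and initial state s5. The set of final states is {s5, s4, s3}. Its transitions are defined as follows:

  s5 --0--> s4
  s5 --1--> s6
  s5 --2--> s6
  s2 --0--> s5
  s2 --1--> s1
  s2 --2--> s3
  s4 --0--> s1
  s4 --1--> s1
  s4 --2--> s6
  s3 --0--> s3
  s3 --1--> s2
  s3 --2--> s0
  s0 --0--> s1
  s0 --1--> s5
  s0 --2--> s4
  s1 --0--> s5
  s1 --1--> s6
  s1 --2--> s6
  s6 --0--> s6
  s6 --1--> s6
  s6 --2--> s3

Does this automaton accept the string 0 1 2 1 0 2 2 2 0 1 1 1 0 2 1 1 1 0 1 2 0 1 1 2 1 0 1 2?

Trace: s5 -0-> s4 -1-> s1 -2-> s6 -1-> s6 -0-> s6 -2-> s3 -2-> s0 -2-> s4 -0-> s1 -1-> s6 -1-> s6 -1-> s6 -0-> s6 -2-> s3 -1-> s2 -1-> s1 -1-> s6 -0-> s6 -1-> s6 -2-> s3 -0-> s3 -1-> s2 -1-> s1 -2-> s6 -1-> s6 -0-> s6 -1-> s6 -2-> s3
End state s3 is accepting.

Yes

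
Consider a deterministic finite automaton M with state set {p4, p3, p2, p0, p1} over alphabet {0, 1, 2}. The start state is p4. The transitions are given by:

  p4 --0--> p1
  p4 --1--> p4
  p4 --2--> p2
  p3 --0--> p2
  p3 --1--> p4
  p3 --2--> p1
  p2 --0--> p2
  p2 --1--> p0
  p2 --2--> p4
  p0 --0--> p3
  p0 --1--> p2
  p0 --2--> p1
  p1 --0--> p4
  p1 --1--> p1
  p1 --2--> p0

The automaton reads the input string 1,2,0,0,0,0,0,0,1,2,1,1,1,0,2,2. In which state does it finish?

p4

Trace: p4 -1-> p4 -2-> p2 -0-> p2 -0-> p2 -0-> p2 -0-> p2 -0-> p2 -0-> p2 -1-> p0 -2-> p1 -1-> p1 -1-> p1 -1-> p1 -0-> p4 -2-> p2 -2-> p4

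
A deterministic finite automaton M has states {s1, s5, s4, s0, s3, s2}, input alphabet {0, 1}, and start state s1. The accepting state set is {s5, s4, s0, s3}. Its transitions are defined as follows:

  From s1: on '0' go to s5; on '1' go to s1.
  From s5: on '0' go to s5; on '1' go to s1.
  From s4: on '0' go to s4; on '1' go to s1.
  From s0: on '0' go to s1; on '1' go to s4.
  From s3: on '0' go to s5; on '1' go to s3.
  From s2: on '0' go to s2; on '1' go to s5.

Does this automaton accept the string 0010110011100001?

start at s1
read '0': s1 → s5
read '0': s5 → s5
read '1': s5 → s1
read '0': s1 → s5
read '1': s5 → s1
read '1': s1 → s1
read '0': s1 → s5
read '0': s5 → s5
read '1': s5 → s1
read '1': s1 → s1
read '1': s1 → s1
read '0': s1 → s5
read '0': s5 → s5
read '0': s5 → s5
read '0': s5 → s5
read '1': s5 → s1
End state s1 is not accepting.

No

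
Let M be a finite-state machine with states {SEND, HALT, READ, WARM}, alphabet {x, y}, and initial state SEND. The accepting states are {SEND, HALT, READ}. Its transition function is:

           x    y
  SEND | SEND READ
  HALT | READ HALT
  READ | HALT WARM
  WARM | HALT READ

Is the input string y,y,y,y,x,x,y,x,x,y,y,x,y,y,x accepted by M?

start at SEND
read 'y': SEND → READ
read 'y': READ → WARM
read 'y': WARM → READ
read 'y': READ → WARM
read 'x': WARM → HALT
read 'x': HALT → READ
read 'y': READ → WARM
read 'x': WARM → HALT
read 'x': HALT → READ
read 'y': READ → WARM
read 'y': WARM → READ
read 'x': READ → HALT
read 'y': HALT → HALT
read 'y': HALT → HALT
read 'x': HALT → READ
End state READ is accepting.

Yes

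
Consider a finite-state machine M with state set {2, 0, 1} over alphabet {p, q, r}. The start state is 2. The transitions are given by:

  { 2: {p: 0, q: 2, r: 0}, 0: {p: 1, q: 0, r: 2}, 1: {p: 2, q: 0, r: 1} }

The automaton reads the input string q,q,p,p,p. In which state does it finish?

2

2 → 2 → 2 → 0 → 1 → 2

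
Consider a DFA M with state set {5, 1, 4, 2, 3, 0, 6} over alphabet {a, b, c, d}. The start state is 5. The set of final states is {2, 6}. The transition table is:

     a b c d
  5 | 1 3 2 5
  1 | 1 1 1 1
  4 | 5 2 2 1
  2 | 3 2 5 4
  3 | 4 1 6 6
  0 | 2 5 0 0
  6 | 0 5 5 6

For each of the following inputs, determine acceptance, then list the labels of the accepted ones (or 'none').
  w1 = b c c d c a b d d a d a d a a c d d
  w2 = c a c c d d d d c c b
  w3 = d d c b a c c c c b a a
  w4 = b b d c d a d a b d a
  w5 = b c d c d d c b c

w1: Trace: 5 -b-> 3 -c-> 6 -c-> 5 -d-> 5 -c-> 2 -a-> 3 -b-> 1 -d-> 1 -d-> 1 -a-> 1 -d-> 1 -a-> 1 -d-> 1 -a-> 1 -a-> 1 -c-> 1 -d-> 1 -d-> 1  → end 1, rejected
w2: Trace: 5 -c-> 2 -a-> 3 -c-> 6 -c-> 5 -d-> 5 -d-> 5 -d-> 5 -d-> 5 -c-> 2 -c-> 5 -b-> 3  → end 3, rejected
w3: Trace: 5 -d-> 5 -d-> 5 -c-> 2 -b-> 2 -a-> 3 -c-> 6 -c-> 5 -c-> 2 -c-> 5 -b-> 3 -a-> 4 -a-> 5  → end 5, rejected
w4: Trace: 5 -b-> 3 -b-> 1 -d-> 1 -c-> 1 -d-> 1 -a-> 1 -d-> 1 -a-> 1 -b-> 1 -d-> 1 -a-> 1  → end 1, rejected
w5: Trace: 5 -b-> 3 -c-> 6 -d-> 6 -c-> 5 -d-> 5 -d-> 5 -c-> 2 -b-> 2 -c-> 5  → end 5, rejected

none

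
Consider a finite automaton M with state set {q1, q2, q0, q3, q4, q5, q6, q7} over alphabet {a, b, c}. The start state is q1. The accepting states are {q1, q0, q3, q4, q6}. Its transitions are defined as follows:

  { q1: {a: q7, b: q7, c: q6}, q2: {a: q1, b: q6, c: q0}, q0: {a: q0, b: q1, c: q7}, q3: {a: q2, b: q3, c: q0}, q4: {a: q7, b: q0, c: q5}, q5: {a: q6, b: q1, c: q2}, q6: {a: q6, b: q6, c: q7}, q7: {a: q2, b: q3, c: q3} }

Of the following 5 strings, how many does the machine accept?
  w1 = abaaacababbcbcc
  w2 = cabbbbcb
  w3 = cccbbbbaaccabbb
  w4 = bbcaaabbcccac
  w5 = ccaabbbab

4

w1: q1 → q7 → q3 → q2 → q1 → q7 → q3 → q2 → q6 → q6 → q6 → q6 → q7 → q3 → q0 → q7  → end q7, rejected
w2: q1 → q6 → q6 → q6 → q6 → q6 → q6 → q7 → q3  → end q3, accepted
w3: q1 → q6 → q7 → q3 → q3 → q3 → q3 → q3 → q2 → q1 → q6 → q7 → q2 → q6 → q6 → q6  → end q6, accepted
w4: q1 → q7 → q3 → q0 → q0 → q0 → q0 → q1 → q7 → q3 → q0 → q7 → q2 → q0  → end q0, accepted
w5: q1 → q6 → q7 → q2 → q1 → q7 → q3 → q3 → q2 → q6  → end q6, accepted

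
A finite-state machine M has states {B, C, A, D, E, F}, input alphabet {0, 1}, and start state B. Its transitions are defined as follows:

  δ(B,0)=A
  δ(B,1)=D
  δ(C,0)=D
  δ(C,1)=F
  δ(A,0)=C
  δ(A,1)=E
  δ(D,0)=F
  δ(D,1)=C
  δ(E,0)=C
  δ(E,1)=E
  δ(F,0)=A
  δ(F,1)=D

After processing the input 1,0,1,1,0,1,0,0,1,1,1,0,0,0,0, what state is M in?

F

B → D → F → D → C → D → C → D → F → D → C → F → A → C → D → F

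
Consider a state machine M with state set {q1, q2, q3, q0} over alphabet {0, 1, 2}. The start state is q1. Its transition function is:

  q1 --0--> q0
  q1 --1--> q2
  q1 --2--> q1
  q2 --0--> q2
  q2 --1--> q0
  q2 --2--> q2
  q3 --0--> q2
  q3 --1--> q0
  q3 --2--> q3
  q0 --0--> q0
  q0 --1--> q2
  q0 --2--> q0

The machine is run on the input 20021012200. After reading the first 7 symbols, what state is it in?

start at q1
read '2': q1 → q1
read '0': q1 → q0
read '0': q0 → q0
read '2': q0 → q0
read '1': q0 → q2
read '0': q2 → q2
read '1': q2 → q0
After 7 symbols: q0.

q0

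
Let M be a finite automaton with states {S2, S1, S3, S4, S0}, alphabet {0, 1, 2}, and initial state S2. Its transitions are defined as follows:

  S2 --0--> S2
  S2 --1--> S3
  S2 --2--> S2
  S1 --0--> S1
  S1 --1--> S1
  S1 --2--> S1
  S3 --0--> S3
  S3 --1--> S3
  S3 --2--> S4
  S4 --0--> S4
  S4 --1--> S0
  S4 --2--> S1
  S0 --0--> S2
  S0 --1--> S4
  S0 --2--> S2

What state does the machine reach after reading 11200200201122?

S1

S2 → S3 → S3 → S4 → S4 → S4 → S1 → S1 → S1 → S1 → S1 → S1 → S1 → S1 → S1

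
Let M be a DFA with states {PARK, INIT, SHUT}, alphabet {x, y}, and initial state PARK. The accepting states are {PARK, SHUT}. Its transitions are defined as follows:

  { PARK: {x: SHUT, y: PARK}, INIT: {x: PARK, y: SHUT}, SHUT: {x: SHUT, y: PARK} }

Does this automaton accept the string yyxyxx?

Trace: PARK -y-> PARK -y-> PARK -x-> SHUT -y-> PARK -x-> SHUT -x-> SHUT
End state SHUT is accepting.

Yes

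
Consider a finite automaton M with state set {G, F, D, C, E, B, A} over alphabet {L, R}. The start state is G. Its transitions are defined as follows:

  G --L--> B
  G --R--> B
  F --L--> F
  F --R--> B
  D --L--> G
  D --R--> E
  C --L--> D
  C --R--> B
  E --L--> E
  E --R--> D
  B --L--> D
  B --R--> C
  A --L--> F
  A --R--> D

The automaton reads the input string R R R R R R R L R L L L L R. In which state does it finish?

G → B → C → B → C → B → C → B → D → E → E → E → E → E → D

D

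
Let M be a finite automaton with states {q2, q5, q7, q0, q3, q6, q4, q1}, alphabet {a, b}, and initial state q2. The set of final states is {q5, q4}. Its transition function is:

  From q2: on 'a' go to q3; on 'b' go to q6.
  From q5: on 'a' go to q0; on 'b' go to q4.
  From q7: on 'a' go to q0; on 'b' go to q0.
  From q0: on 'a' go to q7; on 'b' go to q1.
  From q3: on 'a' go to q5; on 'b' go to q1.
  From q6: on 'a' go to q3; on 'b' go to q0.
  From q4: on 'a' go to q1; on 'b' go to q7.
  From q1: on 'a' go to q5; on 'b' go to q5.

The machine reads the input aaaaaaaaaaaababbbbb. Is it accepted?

No

Trace: q2 -a-> q3 -a-> q5 -a-> q0 -a-> q7 -a-> q0 -a-> q7 -a-> q0 -a-> q7 -a-> q0 -a-> q7 -a-> q0 -a-> q7 -b-> q0 -a-> q7 -b-> q0 -b-> q1 -b-> q5 -b-> q4 -b-> q7
End state q7 is not accepting.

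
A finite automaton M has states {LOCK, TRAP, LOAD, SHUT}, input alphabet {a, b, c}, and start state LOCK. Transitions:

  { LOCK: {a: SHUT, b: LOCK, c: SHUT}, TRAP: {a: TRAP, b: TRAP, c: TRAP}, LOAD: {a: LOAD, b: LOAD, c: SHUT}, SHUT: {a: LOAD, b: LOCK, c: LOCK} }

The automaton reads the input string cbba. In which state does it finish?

start at LOCK
read 'c': LOCK → SHUT
read 'b': SHUT → LOCK
read 'b': LOCK → LOCK
read 'a': LOCK → SHUT

SHUT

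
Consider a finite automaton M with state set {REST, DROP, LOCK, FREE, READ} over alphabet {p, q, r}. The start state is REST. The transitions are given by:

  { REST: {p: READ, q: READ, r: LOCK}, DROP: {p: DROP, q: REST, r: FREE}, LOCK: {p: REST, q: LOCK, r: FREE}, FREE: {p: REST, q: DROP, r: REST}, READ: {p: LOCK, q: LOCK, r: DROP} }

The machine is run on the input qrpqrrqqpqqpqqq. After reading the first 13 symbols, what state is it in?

Trace: REST -q-> READ -r-> DROP -p-> DROP -q-> REST -r-> LOCK -r-> FREE -q-> DROP -q-> REST -p-> READ -q-> LOCK -q-> LOCK -p-> REST -q-> READ
After 13 symbols: READ.

READ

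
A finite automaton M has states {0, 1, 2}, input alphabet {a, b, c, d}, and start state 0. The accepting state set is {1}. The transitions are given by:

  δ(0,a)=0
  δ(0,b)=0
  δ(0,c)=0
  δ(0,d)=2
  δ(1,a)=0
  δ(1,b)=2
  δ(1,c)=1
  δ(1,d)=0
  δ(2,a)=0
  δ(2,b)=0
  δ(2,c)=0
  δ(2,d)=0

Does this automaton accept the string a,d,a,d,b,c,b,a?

No

0 → 0 → 2 → 0 → 2 → 0 → 0 → 0 → 0
End state 0 is not accepting.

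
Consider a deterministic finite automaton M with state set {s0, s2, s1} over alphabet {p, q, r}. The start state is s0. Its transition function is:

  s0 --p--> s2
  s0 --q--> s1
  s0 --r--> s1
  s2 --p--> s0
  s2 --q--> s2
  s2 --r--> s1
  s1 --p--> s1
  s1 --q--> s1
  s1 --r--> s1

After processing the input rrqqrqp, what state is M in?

s1

s0 → s1 → s1 → s1 → s1 → s1 → s1 → s1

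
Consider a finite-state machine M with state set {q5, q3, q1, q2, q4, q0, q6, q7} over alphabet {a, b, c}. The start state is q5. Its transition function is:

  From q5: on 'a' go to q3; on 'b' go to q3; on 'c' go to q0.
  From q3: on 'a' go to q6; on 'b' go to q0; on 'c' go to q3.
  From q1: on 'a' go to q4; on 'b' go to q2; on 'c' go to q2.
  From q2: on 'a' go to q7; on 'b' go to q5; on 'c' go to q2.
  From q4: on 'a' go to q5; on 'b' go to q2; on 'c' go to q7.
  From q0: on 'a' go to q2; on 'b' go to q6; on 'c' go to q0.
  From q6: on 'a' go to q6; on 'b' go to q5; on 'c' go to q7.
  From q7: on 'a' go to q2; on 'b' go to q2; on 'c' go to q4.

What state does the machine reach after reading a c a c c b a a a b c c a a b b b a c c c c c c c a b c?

q5 → q3 → q3 → q6 → q7 → q4 → q2 → q7 → q2 → q7 → q2 → q2 → q2 → q7 → q2 → q5 → q3 → q0 → q2 → q2 → q2 → q2 → q2 → q2 → q2 → q2 → q7 → q2 → q2

q2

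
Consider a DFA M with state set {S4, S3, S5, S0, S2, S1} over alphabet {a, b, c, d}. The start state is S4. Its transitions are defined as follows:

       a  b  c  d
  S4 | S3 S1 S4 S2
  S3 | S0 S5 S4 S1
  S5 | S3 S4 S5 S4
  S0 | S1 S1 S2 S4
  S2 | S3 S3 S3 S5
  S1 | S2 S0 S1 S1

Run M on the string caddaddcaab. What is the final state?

start at S4
read 'c': S4 → S4
read 'a': S4 → S3
read 'd': S3 → S1
read 'd': S1 → S1
read 'a': S1 → S2
read 'd': S2 → S5
read 'd': S5 → S4
read 'c': S4 → S4
read 'a': S4 → S3
read 'a': S3 → S0
read 'b': S0 → S1

S1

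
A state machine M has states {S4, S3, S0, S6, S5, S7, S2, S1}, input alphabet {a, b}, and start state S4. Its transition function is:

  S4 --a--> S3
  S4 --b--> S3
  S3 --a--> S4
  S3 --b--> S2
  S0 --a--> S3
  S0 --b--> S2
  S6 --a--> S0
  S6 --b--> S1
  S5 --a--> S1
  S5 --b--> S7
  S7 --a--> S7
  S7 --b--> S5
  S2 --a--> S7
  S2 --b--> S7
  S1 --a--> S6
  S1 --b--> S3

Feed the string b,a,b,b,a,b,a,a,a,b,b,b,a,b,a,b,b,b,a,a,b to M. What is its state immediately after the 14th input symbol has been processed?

Trace: S4 -b-> S3 -a-> S4 -b-> S3 -b-> S2 -a-> S7 -b-> S5 -a-> S1 -a-> S6 -a-> S0 -b-> S2 -b-> S7 -b-> S5 -a-> S1 -b-> S3
After 14 symbols: S3.

S3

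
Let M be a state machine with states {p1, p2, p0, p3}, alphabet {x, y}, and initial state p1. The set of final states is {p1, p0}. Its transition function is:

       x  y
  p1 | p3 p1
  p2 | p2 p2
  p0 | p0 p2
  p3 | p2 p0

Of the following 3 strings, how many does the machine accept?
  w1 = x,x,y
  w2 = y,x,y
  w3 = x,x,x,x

1

w1:
  start at p1
  read 'x': p1 → p3
  read 'x': p3 → p2
  read 'y': p2 → p2
  end p2, rejected
w2:
  start at p1
  read 'y': p1 → p1
  read 'x': p1 → p3
  read 'y': p3 → p0
  end p0, accepted
w3:
  start at p1
  read 'x': p1 → p3
  read 'x': p3 → p2
  read 'x': p2 → p2
  read 'x': p2 → p2
  end p2, rejected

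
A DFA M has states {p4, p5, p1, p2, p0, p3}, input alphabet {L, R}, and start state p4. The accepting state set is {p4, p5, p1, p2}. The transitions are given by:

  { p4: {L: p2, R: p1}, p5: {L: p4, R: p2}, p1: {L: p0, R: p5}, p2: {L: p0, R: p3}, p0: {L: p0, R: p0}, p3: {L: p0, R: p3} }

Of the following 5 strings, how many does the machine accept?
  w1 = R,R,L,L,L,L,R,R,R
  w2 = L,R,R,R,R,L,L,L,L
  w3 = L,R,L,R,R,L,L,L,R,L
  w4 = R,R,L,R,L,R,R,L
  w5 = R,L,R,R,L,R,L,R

w1: p4 → p1 → p5 → p4 → p2 → p0 → p0 → p0 → p0 → p0  → end p0, rejected
w2: p4 → p2 → p3 → p3 → p3 → p3 → p0 → p0 → p0 → p0  → end p0, rejected
w3: p4 → p2 → p3 → p0 → p0 → p0 → p0 → p0 → p0 → p0 → p0  → end p0, rejected
w4: p4 → p1 → p5 → p4 → p1 → p0 → p0 → p0 → p0  → end p0, rejected
w5: p4 → p1 → p0 → p0 → p0 → p0 → p0 → p0 → p0  → end p0, rejected

0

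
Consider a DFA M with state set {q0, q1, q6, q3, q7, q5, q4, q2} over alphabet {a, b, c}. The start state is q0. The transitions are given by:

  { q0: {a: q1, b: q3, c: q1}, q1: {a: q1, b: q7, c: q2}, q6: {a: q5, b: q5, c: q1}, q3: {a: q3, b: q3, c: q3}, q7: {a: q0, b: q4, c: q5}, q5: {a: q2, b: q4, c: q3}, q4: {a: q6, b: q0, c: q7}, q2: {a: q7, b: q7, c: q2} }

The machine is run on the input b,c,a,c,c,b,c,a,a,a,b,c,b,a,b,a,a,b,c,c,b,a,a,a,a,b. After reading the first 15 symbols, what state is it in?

q0 → q3 → q3 → q3 → q3 → q3 → q3 → q3 → q3 → q3 → q3 → q3 → q3 → q3 → q3 → q3
After 15 symbols: q3.

q3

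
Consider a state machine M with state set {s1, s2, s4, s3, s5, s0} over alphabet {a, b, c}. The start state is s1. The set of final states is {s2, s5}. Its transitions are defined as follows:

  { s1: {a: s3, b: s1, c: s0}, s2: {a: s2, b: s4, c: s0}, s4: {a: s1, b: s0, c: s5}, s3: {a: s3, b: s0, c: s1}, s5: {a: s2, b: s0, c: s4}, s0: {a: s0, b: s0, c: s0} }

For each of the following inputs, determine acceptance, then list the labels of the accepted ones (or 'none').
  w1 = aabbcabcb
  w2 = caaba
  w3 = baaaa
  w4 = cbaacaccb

w1:
  start at s1
  read 'a': s1 → s3
  read 'a': s3 → s3
  read 'b': s3 → s0
  read 'b': s0 → s0
  read 'c': s0 → s0
  read 'a': s0 → s0
  read 'b': s0 → s0
  read 'c': s0 → s0
  read 'b': s0 → s0
  end s0, rejected
w2:
  start at s1
  read 'c': s1 → s0
  read 'a': s0 → s0
  read 'a': s0 → s0
  read 'b': s0 → s0
  read 'a': s0 → s0
  end s0, rejected
w3:
  start at s1
  read 'b': s1 → s1
  read 'a': s1 → s3
  read 'a': s3 → s3
  read 'a': s3 → s3
  read 'a': s3 → s3
  end s3, rejected
w4:
  start at s1
  read 'c': s1 → s0
  read 'b': s0 → s0
  read 'a': s0 → s0
  read 'a': s0 → s0
  read 'c': s0 → s0
  read 'a': s0 → s0
  read 'c': s0 → s0
  read 'c': s0 → s0
  read 'b': s0 → s0
  end s0, rejected

none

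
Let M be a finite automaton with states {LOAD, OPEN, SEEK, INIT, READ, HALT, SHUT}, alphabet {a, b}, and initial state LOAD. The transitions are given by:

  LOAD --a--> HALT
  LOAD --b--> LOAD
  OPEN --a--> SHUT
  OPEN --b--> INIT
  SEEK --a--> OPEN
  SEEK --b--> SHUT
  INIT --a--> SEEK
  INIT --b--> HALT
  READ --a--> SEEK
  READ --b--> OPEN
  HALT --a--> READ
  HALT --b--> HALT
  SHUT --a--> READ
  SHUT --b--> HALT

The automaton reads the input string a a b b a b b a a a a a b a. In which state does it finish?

SHUT

Trace: LOAD -a-> HALT -a-> READ -b-> OPEN -b-> INIT -a-> SEEK -b-> SHUT -b-> HALT -a-> READ -a-> SEEK -a-> OPEN -a-> SHUT -a-> READ -b-> OPEN -a-> SHUT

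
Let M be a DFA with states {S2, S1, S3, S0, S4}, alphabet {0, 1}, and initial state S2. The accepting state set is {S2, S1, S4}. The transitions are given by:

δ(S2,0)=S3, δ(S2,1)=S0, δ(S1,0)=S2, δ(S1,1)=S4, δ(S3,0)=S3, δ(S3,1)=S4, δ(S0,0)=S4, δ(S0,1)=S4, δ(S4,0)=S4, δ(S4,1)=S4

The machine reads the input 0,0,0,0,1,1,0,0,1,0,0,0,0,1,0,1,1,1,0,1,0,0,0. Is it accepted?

start at S2
read '0': S2 → S3
read '0': S3 → S3
read '0': S3 → S3
read '0': S3 → S3
read '1': S3 → S4
read '1': S4 → S4
read '0': S4 → S4
read '0': S4 → S4
read '1': S4 → S4
read '0': S4 → S4
read '0': S4 → S4
read '0': S4 → S4
read '0': S4 → S4
read '1': S4 → S4
read '0': S4 → S4
read '1': S4 → S4
read '1': S4 → S4
read '1': S4 → S4
read '0': S4 → S4
read '1': S4 → S4
read '0': S4 → S4
read '0': S4 → S4
read '0': S4 → S4
End state S4 is accepting.

Yes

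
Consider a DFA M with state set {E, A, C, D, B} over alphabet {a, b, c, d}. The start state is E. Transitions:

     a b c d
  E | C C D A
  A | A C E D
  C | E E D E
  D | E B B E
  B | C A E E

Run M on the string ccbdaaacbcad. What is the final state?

E

E → D → B → A → D → E → C → E → D → B → E → C → E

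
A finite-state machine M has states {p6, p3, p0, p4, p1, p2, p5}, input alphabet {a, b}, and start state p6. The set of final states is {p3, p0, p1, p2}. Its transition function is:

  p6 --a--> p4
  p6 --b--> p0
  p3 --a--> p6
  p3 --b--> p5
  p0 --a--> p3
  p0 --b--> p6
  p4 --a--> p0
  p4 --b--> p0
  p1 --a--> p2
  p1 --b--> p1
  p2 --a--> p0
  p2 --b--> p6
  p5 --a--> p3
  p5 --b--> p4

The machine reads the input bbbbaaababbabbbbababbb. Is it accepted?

p6 → p0 → p6 → p0 → p6 → p4 → p0 → p3 → p5 → p3 → p5 → p4 → p0 → p6 → p0 → p6 → p0 → p3 → p5 → p3 → p5 → p4 → p0
End state p0 is accepting.

Yes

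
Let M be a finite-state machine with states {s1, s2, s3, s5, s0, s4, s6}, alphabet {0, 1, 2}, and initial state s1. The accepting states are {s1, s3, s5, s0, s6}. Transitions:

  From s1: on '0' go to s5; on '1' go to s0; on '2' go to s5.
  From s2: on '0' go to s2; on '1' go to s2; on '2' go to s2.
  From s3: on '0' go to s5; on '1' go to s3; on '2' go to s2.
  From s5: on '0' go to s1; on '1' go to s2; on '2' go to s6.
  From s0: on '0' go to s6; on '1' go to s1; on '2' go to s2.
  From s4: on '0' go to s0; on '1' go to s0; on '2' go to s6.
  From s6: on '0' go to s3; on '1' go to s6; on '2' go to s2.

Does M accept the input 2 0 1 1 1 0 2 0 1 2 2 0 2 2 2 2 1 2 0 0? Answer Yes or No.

start at s1
read '2': s1 → s5
read '0': s5 → s1
read '1': s1 → s0
read '1': s0 → s1
read '1': s1 → s0
read '0': s0 → s6
read '2': s6 → s2
read '0': s2 → s2
read '1': s2 → s2
read '2': s2 → s2
read '2': s2 → s2
read '0': s2 → s2
read '2': s2 → s2
read '2': s2 → s2
read '2': s2 → s2
read '2': s2 → s2
read '1': s2 → s2
read '2': s2 → s2
read '0': s2 → s2
read '0': s2 → s2
End state s2 is not accepting.

No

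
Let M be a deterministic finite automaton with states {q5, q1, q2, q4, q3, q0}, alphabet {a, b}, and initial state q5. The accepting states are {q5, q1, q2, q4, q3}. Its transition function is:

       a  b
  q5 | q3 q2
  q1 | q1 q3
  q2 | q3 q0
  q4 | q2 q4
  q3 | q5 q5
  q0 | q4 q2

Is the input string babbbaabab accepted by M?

q5 → q2 → q3 → q5 → q2 → q0 → q4 → q2 → q0 → q4 → q4
End state q4 is accepting.

Yes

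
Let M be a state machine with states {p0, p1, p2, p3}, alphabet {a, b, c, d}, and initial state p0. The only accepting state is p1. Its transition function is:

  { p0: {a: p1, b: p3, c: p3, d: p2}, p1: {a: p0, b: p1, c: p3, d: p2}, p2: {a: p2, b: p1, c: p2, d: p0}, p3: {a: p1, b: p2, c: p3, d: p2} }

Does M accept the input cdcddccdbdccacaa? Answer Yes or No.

start at p0
read 'c': p0 → p3
read 'd': p3 → p2
read 'c': p2 → p2
read 'd': p2 → p0
read 'd': p0 → p2
read 'c': p2 → p2
read 'c': p2 → p2
read 'd': p2 → p0
read 'b': p0 → p3
read 'd': p3 → p2
read 'c': p2 → p2
read 'c': p2 → p2
read 'a': p2 → p2
read 'c': p2 → p2
read 'a': p2 → p2
read 'a': p2 → p2
End state p2 is not accepting.

No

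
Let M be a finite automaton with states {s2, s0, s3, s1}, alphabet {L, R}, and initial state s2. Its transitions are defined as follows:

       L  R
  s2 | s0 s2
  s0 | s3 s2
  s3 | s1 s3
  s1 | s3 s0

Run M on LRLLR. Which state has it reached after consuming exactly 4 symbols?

s3

start at s2
read 'L': s2 → s0
read 'R': s0 → s2
read 'L': s2 → s0
read 'L': s0 → s3
After 4 symbols: s3.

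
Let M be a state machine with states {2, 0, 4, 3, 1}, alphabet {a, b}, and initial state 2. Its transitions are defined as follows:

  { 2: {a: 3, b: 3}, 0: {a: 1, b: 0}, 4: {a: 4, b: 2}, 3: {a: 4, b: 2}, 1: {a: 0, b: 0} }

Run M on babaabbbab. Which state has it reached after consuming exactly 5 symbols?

4

2 → 3 → 4 → 2 → 3 → 4
After 5 symbols: 4.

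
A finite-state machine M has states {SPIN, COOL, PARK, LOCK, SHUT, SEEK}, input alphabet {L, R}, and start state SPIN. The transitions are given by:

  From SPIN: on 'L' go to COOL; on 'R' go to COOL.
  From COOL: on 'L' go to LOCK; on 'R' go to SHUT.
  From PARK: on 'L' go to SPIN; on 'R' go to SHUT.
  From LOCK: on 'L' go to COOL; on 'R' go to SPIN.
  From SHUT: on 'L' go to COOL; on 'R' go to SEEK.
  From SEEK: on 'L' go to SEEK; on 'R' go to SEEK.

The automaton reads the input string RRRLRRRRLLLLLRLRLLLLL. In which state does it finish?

start at SPIN
read 'R': SPIN → COOL
read 'R': COOL → SHUT
read 'R': SHUT → SEEK
read 'L': SEEK → SEEK
read 'R': SEEK → SEEK
read 'R': SEEK → SEEK
read 'R': SEEK → SEEK
read 'R': SEEK → SEEK
read 'L': SEEK → SEEK
read 'L': SEEK → SEEK
read 'L': SEEK → SEEK
read 'L': SEEK → SEEK
read 'L': SEEK → SEEK
read 'R': SEEK → SEEK
read 'L': SEEK → SEEK
read 'R': SEEK → SEEK
read 'L': SEEK → SEEK
read 'L': SEEK → SEEK
read 'L': SEEK → SEEK
read 'L': SEEK → SEEK
read 'L': SEEK → SEEK

SEEK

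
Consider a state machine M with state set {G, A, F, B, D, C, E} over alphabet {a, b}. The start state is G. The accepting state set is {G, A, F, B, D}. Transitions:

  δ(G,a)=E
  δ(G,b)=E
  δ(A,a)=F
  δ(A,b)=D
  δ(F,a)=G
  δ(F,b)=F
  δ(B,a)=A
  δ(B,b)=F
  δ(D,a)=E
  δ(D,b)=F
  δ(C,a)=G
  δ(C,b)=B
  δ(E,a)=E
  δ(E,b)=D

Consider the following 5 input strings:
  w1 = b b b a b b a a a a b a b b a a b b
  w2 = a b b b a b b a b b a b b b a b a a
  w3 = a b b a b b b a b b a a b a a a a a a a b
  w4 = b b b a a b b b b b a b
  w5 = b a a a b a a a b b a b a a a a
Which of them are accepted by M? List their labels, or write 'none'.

w1, w3

w1: G → E → D → F → G → E → D → E → E → E → E → D → E → D → F → G → E → D → F  → end F, accepted
w2: G → E → D → F → F → G → E → D → E → D → F → G → E → D → F → G → E → E → E  → end E, rejected
w3: G → E → D → F → G → E → D → F → G → E → D → E → E → D → E → E → E → E → E → E → E → D  → end D, accepted
w4: G → E → D → F → G → E → D → F → F → F → F → G → E  → end E, rejected
w5: G → E → E → E → E → D → E → E → E → D → F → G → E → E → E → E → E  → end E, rejected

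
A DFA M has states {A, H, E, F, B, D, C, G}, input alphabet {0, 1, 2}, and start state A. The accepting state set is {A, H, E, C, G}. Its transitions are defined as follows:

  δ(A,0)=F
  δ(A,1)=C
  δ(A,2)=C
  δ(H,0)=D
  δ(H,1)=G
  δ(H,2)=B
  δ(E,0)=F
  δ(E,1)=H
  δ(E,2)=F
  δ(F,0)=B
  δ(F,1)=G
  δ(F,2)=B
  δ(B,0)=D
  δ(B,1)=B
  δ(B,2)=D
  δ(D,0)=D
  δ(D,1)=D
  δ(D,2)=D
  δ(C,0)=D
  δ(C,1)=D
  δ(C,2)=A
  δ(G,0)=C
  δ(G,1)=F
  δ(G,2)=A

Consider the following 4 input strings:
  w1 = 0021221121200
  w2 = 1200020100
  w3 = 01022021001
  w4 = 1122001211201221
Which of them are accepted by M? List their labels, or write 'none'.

none

w1: A → F → B → D → D → D → D → D → D → D → D → D → D → D  → end D, rejected
w2: A → C → A → F → B → D → D → D → D → D → D  → end D, rejected
w3: A → F → G → C → A → C → D → D → D → D → D → D  → end D, rejected
w4: A → C → D → D → D → D → D → D → D → D → D → D → D → D → D → D → D  → end D, rejected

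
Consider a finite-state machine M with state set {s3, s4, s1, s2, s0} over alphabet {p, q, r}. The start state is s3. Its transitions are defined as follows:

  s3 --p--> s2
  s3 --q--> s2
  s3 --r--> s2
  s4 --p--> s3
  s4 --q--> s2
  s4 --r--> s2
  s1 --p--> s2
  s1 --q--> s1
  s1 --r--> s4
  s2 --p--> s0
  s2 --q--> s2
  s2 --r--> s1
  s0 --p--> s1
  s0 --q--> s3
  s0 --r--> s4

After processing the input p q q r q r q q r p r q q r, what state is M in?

s4

s3 → s2 → s2 → s2 → s1 → s1 → s4 → s2 → s2 → s1 → s2 → s1 → s1 → s1 → s4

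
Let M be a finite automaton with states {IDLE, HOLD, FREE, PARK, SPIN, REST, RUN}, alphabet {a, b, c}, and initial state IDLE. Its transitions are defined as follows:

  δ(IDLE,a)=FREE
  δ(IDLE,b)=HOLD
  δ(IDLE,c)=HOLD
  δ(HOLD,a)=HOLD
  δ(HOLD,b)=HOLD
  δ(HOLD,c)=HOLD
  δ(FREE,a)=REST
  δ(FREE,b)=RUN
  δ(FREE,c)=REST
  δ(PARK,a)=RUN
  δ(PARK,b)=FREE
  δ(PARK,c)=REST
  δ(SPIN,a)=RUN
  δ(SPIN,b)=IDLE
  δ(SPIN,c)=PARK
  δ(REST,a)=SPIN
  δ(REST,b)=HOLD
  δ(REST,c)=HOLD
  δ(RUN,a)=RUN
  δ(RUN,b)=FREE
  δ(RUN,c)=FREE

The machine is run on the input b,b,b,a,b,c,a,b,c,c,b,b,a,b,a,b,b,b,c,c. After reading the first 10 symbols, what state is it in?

start at IDLE
read 'b': IDLE → HOLD
read 'b': HOLD → HOLD
read 'b': HOLD → HOLD
read 'a': HOLD → HOLD
read 'b': HOLD → HOLD
read 'c': HOLD → HOLD
read 'a': HOLD → HOLD
read 'b': HOLD → HOLD
read 'c': HOLD → HOLD
read 'c': HOLD → HOLD
After 10 symbols: HOLD.

HOLD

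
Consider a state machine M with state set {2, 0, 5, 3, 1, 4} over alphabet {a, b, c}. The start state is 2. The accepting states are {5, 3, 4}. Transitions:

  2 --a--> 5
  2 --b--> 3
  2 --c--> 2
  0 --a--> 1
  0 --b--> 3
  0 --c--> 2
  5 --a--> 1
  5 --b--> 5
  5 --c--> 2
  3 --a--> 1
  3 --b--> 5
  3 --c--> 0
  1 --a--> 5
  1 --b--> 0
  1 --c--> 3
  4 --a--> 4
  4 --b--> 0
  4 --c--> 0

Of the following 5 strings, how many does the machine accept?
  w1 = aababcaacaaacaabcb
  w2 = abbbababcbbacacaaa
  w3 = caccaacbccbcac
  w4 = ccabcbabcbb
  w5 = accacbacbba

3

w1: 2 → 5 → 1 → 0 → 1 → 0 → 2 → 5 → 1 → 3 → 1 → 5 → 1 → 3 → 1 → 5 → 5 → 2 → 3  → end 3, accepted
w2: 2 → 5 → 5 → 5 → 5 → 1 → 0 → 1 → 0 → 2 → 3 → 5 → 1 → 3 → 1 → 3 → 1 → 5 → 1  → end 1, rejected
w3: 2 → 2 → 5 → 2 → 2 → 5 → 1 → 3 → 5 → 2 → 2 → 3 → 0 → 1 → 3  → end 3, accepted
w4: 2 → 2 → 2 → 5 → 5 → 2 → 3 → 1 → 0 → 2 → 3 → 5  → end 5, accepted
w5: 2 → 5 → 2 → 2 → 5 → 2 → 3 → 1 → 3 → 5 → 5 → 1  → end 1, rejected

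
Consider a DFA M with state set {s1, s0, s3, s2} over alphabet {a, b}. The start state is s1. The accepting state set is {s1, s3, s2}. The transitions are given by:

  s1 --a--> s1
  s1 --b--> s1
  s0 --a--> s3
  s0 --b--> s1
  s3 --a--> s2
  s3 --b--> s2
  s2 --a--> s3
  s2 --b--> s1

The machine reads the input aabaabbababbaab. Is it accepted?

Yes

Trace: s1 -a-> s1 -a-> s1 -b-> s1 -a-> s1 -a-> s1 -b-> s1 -b-> s1 -a-> s1 -b-> s1 -a-> s1 -b-> s1 -b-> s1 -a-> s1 -a-> s1 -b-> s1
End state s1 is accepting.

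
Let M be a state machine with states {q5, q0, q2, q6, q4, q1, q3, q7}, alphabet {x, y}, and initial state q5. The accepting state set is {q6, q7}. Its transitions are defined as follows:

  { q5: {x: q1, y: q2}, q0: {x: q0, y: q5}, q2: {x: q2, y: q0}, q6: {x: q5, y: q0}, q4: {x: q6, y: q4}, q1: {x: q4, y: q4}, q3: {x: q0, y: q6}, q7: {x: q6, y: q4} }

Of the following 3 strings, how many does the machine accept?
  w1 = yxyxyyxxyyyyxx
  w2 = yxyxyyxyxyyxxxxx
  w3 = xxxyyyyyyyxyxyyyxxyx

w1: Trace: q5 -y-> q2 -x-> q2 -y-> q0 -x-> q0 -y-> q5 -y-> q2 -x-> q2 -x-> q2 -y-> q0 -y-> q5 -y-> q2 -y-> q0 -x-> q0 -x-> q0  → end q0, rejected
w2: Trace: q5 -y-> q2 -x-> q2 -y-> q0 -x-> q0 -y-> q5 -y-> q2 -x-> q2 -y-> q0 -x-> q0 -y-> q5 -y-> q2 -x-> q2 -x-> q2 -x-> q2 -x-> q2 -x-> q2  → end q2, rejected
w3: Trace: q5 -x-> q1 -x-> q4 -x-> q6 -y-> q0 -y-> q5 -y-> q2 -y-> q0 -y-> q5 -y-> q2 -y-> q0 -x-> q0 -y-> q5 -x-> q1 -y-> q4 -y-> q4 -y-> q4 -x-> q6 -x-> q5 -y-> q2 -x-> q2  → end q2, rejected

0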